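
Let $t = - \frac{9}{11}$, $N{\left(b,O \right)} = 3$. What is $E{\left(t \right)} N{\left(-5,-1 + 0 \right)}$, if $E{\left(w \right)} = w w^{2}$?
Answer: $- \frac{2187}{1331} \approx -1.6431$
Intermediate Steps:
$t = - \frac{9}{11}$ ($t = \left(-9\right) \frac{1}{11} = - \frac{9}{11} \approx -0.81818$)
$E{\left(w \right)} = w^{3}$
$E{\left(t \right)} N{\left(-5,-1 + 0 \right)} = \left(- \frac{9}{11}\right)^{3} \cdot 3 = \left(- \frac{729}{1331}\right) 3 = - \frac{2187}{1331}$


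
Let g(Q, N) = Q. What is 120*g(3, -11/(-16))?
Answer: 360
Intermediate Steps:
120*g(3, -11/(-16)) = 120*3 = 360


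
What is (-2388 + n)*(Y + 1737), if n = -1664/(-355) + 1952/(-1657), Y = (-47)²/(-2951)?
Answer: -7186680280240776/1735881485 ≈ -4.1401e+6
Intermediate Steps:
Y = -2209/2951 (Y = 2209*(-1/2951) = -2209/2951 ≈ -0.74856)
n = 2064288/588235 (n = -1664*(-1/355) + 1952*(-1/1657) = 1664/355 - 1952/1657 = 2064288/588235 ≈ 3.5093)
(-2388 + n)*(Y + 1737) = (-2388 + 2064288/588235)*(-2209/2951 + 1737) = -1402640892/588235*5123678/2951 = -7186680280240776/1735881485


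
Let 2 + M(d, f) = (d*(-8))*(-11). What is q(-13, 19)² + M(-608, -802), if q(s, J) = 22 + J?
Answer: -51825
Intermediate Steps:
M(d, f) = -2 + 88*d (M(d, f) = -2 + (d*(-8))*(-11) = -2 - 8*d*(-11) = -2 + 88*d)
q(-13, 19)² + M(-608, -802) = (22 + 19)² + (-2 + 88*(-608)) = 41² + (-2 - 53504) = 1681 - 53506 = -51825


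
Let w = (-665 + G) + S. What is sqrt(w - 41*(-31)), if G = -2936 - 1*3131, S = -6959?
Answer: 6*I*sqrt(345) ≈ 111.45*I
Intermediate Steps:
G = -6067 (G = -2936 - 3131 = -6067)
w = -13691 (w = (-665 - 6067) - 6959 = -6732 - 6959 = -13691)
sqrt(w - 41*(-31)) = sqrt(-13691 - 41*(-31)) = sqrt(-13691 + 1271) = sqrt(-12420) = 6*I*sqrt(345)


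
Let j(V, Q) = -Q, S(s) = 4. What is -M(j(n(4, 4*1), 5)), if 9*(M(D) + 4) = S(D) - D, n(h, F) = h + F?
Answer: 3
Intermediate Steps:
n(h, F) = F + h
M(D) = -32/9 - D/9 (M(D) = -4 + (4 - D)/9 = -4 + (4/9 - D/9) = -32/9 - D/9)
-M(j(n(4, 4*1), 5)) = -(-32/9 - (-1)*5/9) = -(-32/9 - ⅑*(-5)) = -(-32/9 + 5/9) = -1*(-3) = 3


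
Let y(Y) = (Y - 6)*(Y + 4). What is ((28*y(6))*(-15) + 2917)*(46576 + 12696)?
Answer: 172896424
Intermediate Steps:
y(Y) = (-6 + Y)*(4 + Y)
((28*y(6))*(-15) + 2917)*(46576 + 12696) = ((28*(-24 + 6**2 - 2*6))*(-15) + 2917)*(46576 + 12696) = ((28*(-24 + 36 - 12))*(-15) + 2917)*59272 = ((28*0)*(-15) + 2917)*59272 = (0*(-15) + 2917)*59272 = (0 + 2917)*59272 = 2917*59272 = 172896424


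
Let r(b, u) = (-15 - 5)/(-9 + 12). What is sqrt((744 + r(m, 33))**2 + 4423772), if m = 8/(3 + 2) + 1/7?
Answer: 2*sqrt(11176723)/3 ≈ 2228.8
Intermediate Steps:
m = 61/35 (m = 8/5 + 1*(1/7) = 8*(1/5) + 1/7 = 8/5 + 1/7 = 61/35 ≈ 1.7429)
r(b, u) = -20/3
sqrt((744 + r(m, 33))**2 + 4423772) = sqrt((744 - 20/3)**2 + 4423772) = sqrt((2212/3)**2 + 4423772) = sqrt(4892944/9 + 4423772) = sqrt(44706892/9) = 2*sqrt(11176723)/3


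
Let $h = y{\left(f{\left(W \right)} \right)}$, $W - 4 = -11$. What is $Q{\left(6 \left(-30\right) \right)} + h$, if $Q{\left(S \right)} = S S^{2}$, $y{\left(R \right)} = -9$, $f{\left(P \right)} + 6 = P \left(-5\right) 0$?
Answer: $-5832009$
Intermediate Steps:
$W = -7$ ($W = 4 - 11 = -7$)
$f{\left(P \right)} = -6$ ($f{\left(P \right)} = -6 + P \left(-5\right) 0 = -6 + - 5 P 0 = -6 + 0 = -6$)
$h = -9$
$Q{\left(S \right)} = S^{3}$
$Q{\left(6 \left(-30\right) \right)} + h = \left(6 \left(-30\right)\right)^{3} - 9 = \left(-180\right)^{3} - 9 = -5832000 - 9 = -5832009$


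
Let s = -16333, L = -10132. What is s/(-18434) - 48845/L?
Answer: 532947343/93386644 ≈ 5.7069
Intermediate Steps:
s/(-18434) - 48845/L = -16333/(-18434) - 48845/(-10132) = -16333*(-1/18434) - 48845*(-1/10132) = 16333/18434 + 48845/10132 = 532947343/93386644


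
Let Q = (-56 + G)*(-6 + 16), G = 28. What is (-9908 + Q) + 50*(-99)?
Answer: -15138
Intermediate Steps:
Q = -280 (Q = (-56 + 28)*(-6 + 16) = -28*10 = -280)
(-9908 + Q) + 50*(-99) = (-9908 - 280) + 50*(-99) = -10188 - 4950 = -15138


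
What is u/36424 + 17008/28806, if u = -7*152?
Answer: 36803113/65576859 ≈ 0.56122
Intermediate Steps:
u = -1064
u/36424 + 17008/28806 = -1064/36424 + 17008/28806 = -1064*1/36424 + 17008*(1/28806) = -133/4553 + 8504/14403 = 36803113/65576859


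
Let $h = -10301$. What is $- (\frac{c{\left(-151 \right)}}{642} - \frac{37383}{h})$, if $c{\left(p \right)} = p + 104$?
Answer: $- \frac{23515739}{6613242} \approx -3.5559$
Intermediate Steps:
$c{\left(p \right)} = 104 + p$
$- (\frac{c{\left(-151 \right)}}{642} - \frac{37383}{h}) = - (\frac{104 - 151}{642} - \frac{37383}{-10301}) = - (\left(-47\right) \frac{1}{642} - - \frac{37383}{10301}) = - (- \frac{47}{642} + \frac{37383}{10301}) = \left(-1\right) \frac{23515739}{6613242} = - \frac{23515739}{6613242}$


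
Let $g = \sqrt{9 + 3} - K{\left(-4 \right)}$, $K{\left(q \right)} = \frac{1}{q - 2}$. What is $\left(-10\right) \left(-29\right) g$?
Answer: $\frac{145}{3} + 580 \sqrt{3} \approx 1052.9$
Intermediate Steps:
$K{\left(q \right)} = \frac{1}{-2 + q}$
$g = \frac{1}{6} + 2 \sqrt{3}$ ($g = \sqrt{9 + 3} - \frac{1}{-2 - 4} = \sqrt{12} - \frac{1}{-6} = 2 \sqrt{3} - - \frac{1}{6} = 2 \sqrt{3} + \frac{1}{6} = \frac{1}{6} + 2 \sqrt{3} \approx 3.6308$)
$\left(-10\right) \left(-29\right) g = \left(-10\right) \left(-29\right) \left(\frac{1}{6} + 2 \sqrt{3}\right) = 290 \left(\frac{1}{6} + 2 \sqrt{3}\right) = \frac{145}{3} + 580 \sqrt{3}$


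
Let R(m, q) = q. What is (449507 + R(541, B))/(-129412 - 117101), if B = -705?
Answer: -448802/246513 ≈ -1.8206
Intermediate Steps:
(449507 + R(541, B))/(-129412 - 117101) = (449507 - 705)/(-129412 - 117101) = 448802/(-246513) = 448802*(-1/246513) = -448802/246513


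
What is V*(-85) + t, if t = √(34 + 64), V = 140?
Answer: -11900 + 7*√2 ≈ -11890.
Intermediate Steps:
t = 7*√2 (t = √98 = 7*√2 ≈ 9.8995)
V*(-85) + t = 140*(-85) + 7*√2 = -11900 + 7*√2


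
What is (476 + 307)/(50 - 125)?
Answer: -261/25 ≈ -10.440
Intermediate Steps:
(476 + 307)/(50 - 125) = 783/(-75) = -1/75*783 = -261/25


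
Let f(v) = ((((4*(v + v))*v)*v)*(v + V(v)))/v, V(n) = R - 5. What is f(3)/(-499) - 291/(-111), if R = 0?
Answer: 53731/18463 ≈ 2.9102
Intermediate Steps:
V(n) = -5 (V(n) = 0 - 5 = -5)
f(v) = 8*v²*(-5 + v) (f(v) = ((((4*(v + v))*v)*v)*(v - 5))/v = ((((4*(2*v))*v)*v)*(-5 + v))/v = ((((8*v)*v)*v)*(-5 + v))/v = (((8*v²)*v)*(-5 + v))/v = ((8*v³)*(-5 + v))/v = (8*v³*(-5 + v))/v = 8*v²*(-5 + v))
f(3)/(-499) - 291/(-111) = (8*3²*(-5 + 3))/(-499) - 291/(-111) = (8*9*(-2))*(-1/499) - 291*(-1/111) = -144*(-1/499) + 97/37 = 144/499 + 97/37 = 53731/18463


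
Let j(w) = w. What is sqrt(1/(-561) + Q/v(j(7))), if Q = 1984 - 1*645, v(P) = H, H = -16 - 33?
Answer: 2*I*sqrt(105359727)/3927 ≈ 5.2276*I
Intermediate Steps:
H = -49
v(P) = -49
Q = 1339 (Q = 1984 - 645 = 1339)
sqrt(1/(-561) + Q/v(j(7))) = sqrt(1/(-561) + 1339/(-49)) = sqrt(-1/561 + 1339*(-1/49)) = sqrt(-1/561 - 1339/49) = sqrt(-751228/27489) = 2*I*sqrt(105359727)/3927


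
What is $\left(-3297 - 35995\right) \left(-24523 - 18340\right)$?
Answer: $1684172996$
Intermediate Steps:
$\left(-3297 - 35995\right) \left(-24523 - 18340\right) = \left(-39292\right) \left(-42863\right) = 1684172996$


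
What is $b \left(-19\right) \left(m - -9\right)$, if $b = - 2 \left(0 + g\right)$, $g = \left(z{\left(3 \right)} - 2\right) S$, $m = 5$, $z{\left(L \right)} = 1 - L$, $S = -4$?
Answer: $8512$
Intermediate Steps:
$g = 16$ ($g = \left(\left(1 - 3\right) - 2\right) \left(-4\right) = \left(-2 - 2\right) \left(-4\right) = \left(-4\right) \left(-4\right) = 16$)
$b = -32$ ($b = - 2 \left(0 + 16\right) = \left(-2\right) 16 = -32$)
$b \left(-19\right) \left(m - -9\right) = \left(-32\right) \left(-19\right) \left(5 - -9\right) = 608 \left(5 + 9\right) = 608 \cdot 14 = 8512$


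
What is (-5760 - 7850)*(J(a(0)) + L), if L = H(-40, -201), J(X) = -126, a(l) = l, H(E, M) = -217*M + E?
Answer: -591368110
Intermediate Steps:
H(E, M) = E - 217*M
L = 43577 (L = -40 - 217*(-201) = -40 + 43617 = 43577)
(-5760 - 7850)*(J(a(0)) + L) = (-5760 - 7850)*(-126 + 43577) = -13610*43451 = -591368110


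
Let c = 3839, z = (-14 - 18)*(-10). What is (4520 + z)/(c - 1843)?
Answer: 1210/499 ≈ 2.4249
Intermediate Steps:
z = 320 (z = -32*(-10) = 320)
(4520 + z)/(c - 1843) = (4520 + 320)/(3839 - 1843) = 4840/1996 = 4840*(1/1996) = 1210/499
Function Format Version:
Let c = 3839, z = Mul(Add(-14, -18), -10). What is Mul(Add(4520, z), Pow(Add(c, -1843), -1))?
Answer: Rational(1210, 499) ≈ 2.4249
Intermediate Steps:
z = 320 (z = Mul(-32, -10) = 320)
Mul(Add(4520, z), Pow(Add(c, -1843), -1)) = Mul(Add(4520, 320), Pow(Add(3839, -1843), -1)) = Mul(4840, Pow(1996, -1)) = Mul(4840, Rational(1, 1996)) = Rational(1210, 499)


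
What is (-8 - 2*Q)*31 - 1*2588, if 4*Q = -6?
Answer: -2743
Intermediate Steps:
Q = -3/2 (Q = (¼)*(-6) = -3/2 ≈ -1.5000)
(-8 - 2*Q)*31 - 1*2588 = (-8 - 2*(-3)/2)*31 - 1*2588 = (-8 - 1*(-3))*31 - 2588 = (-8 + 3)*31 - 2588 = -5*31 - 2588 = -155 - 2588 = -2743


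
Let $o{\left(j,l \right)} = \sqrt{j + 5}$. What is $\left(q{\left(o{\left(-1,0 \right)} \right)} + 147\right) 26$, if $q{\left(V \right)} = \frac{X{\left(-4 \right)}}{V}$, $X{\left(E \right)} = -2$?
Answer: $3796$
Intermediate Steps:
$o{\left(j,l \right)} = \sqrt{5 + j}$
$q{\left(V \right)} = - \frac{2}{V}$
$\left(q{\left(o{\left(-1,0 \right)} \right)} + 147\right) 26 = \left(- \frac{2}{\sqrt{5 - 1}} + 147\right) 26 = \left(- \frac{2}{\sqrt{4}} + 147\right) 26 = \left(- \frac{2}{2} + 147\right) 26 = \left(\left(-2\right) \frac{1}{2} + 147\right) 26 = \left(-1 + 147\right) 26 = 146 \cdot 26 = 3796$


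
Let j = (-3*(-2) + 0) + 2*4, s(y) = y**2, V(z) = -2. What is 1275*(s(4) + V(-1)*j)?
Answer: -15300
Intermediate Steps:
j = 14 (j = (6 + 0) + 8 = 6 + 8 = 14)
1275*(s(4) + V(-1)*j) = 1275*(4**2 - 2*14) = 1275*(16 - 28) = 1275*(-12) = -15300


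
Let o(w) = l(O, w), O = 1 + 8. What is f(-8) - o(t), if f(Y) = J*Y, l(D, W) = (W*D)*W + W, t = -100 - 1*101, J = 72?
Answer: -363984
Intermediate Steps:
t = -201 (t = -100 - 101 = -201)
O = 9
l(D, W) = W + D*W² (l(D, W) = (D*W)*W + W = D*W² + W = W + D*W²)
o(w) = w*(1 + 9*w)
f(Y) = 72*Y
f(-8) - o(t) = 72*(-8) - (-201)*(1 + 9*(-201)) = -576 - (-201)*(1 - 1809) = -576 - (-201)*(-1808) = -576 - 1*363408 = -576 - 363408 = -363984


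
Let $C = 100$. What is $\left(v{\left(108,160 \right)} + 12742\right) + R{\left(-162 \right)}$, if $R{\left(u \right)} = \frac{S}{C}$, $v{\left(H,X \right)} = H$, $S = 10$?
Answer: $\frac{128501}{10} \approx 12850.0$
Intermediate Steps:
$R{\left(u \right)} = \frac{1}{10}$ ($R{\left(u \right)} = \frac{10}{100} = 10 \cdot \frac{1}{100} = \frac{1}{10}$)
$\left(v{\left(108,160 \right)} + 12742\right) + R{\left(-162 \right)} = \left(108 + 12742\right) + \frac{1}{10} = 12850 + \frac{1}{10} = \frac{128501}{10}$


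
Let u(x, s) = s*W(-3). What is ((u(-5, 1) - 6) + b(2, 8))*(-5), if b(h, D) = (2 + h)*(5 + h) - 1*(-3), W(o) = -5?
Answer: -100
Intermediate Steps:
b(h, D) = 3 + (2 + h)*(5 + h) (b(h, D) = (2 + h)*(5 + h) + 3 = 3 + (2 + h)*(5 + h))
u(x, s) = -5*s (u(x, s) = s*(-5) = -5*s)
((u(-5, 1) - 6) + b(2, 8))*(-5) = ((-5*1 - 6) + (13 + 2² + 7*2))*(-5) = ((-5 - 6) + (13 + 4 + 14))*(-5) = (-11 + 31)*(-5) = 20*(-5) = -100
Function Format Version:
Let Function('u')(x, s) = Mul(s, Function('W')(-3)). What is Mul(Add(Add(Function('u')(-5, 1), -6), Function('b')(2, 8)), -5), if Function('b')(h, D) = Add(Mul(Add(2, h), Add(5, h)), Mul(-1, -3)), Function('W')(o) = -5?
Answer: -100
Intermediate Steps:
Function('b')(h, D) = Add(3, Mul(Add(2, h), Add(5, h))) (Function('b')(h, D) = Add(Mul(Add(2, h), Add(5, h)), 3) = Add(3, Mul(Add(2, h), Add(5, h))))
Function('u')(x, s) = Mul(-5, s) (Function('u')(x, s) = Mul(s, -5) = Mul(-5, s))
Mul(Add(Add(Function('u')(-5, 1), -6), Function('b')(2, 8)), -5) = Mul(Add(Add(Mul(-5, 1), -6), Add(13, Pow(2, 2), Mul(7, 2))), -5) = Mul(Add(Add(-5, -6), Add(13, 4, 14)), -5) = Mul(Add(-11, 31), -5) = Mul(20, -5) = -100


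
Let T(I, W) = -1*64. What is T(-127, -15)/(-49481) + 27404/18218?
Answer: 678571638/450722429 ≈ 1.5055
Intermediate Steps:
T(I, W) = -64
T(-127, -15)/(-49481) + 27404/18218 = -64/(-49481) + 27404/18218 = -64*(-1/49481) + 27404*(1/18218) = 64/49481 + 13702/9109 = 678571638/450722429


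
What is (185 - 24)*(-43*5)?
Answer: -34615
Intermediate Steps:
(185 - 24)*(-43*5) = 161*(-215) = -34615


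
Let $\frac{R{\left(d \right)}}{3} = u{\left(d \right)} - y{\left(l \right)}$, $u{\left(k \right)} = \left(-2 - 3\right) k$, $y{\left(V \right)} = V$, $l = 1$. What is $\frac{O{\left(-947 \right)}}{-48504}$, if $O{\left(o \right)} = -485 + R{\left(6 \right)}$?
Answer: $\frac{289}{24252} \approx 0.011917$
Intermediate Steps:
$u{\left(k \right)} = - 5 k$
$R{\left(d \right)} = -3 - 15 d$ ($R{\left(d \right)} = 3 \left(- 5 d - 1\right) = 3 \left(-1 - 5 d\right) = -3 - 15 d$)
$O{\left(o \right)} = -578$ ($O{\left(o \right)} = -485 - 93 = -578$)
$\frac{O{\left(-947 \right)}}{-48504} = - \frac{578}{-48504} = \left(-578\right) \left(- \frac{1}{48504}\right) = \frac{289}{24252}$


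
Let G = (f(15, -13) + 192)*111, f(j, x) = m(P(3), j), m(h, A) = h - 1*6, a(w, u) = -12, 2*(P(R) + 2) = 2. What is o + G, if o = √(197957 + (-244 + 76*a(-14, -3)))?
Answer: 20535 + √196801 ≈ 20979.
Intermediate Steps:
P(R) = -1 (P(R) = -2 + (½)*2 = -2 + 1 = -1)
m(h, A) = -6 + h (m(h, A) = h - 6 = -6 + h)
f(j, x) = -7 (f(j, x) = -6 - 1 = -7)
G = 20535 (G = (-7 + 192)*111 = 185*111 = 20535)
o = √196801 (o = √(197957 + (-244 + 76*(-12))) = √(197957 + (-244 - 912)) = √(197957 - 1156) = √196801 ≈ 443.62)
o + G = √196801 + 20535 = 20535 + √196801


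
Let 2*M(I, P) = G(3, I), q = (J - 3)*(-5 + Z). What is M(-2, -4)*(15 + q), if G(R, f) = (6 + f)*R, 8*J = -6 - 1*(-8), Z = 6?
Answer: 147/2 ≈ 73.500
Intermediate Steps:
J = ¼ (J = (-6 - 1*(-8))/8 = (-6 + 8)/8 = (⅛)*2 = ¼ ≈ 0.25000)
q = -11/4 (q = (¼ - 3)*(-5 + 6) = -11/4*1 = -11/4 ≈ -2.7500)
G(R, f) = R*(6 + f)
M(I, P) = 9 + 3*I/2 (M(I, P) = (3*(6 + I))/2 = (18 + 3*I)/2 = 9 + 3*I/2)
M(-2, -4)*(15 + q) = (9 + (3/2)*(-2))*(15 - 11/4) = (9 - 3)*(49/4) = 6*(49/4) = 147/2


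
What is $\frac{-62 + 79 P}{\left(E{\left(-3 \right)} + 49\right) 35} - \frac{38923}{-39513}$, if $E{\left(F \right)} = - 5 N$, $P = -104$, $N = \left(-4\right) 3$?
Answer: $- \frac{178597369}{150742095} \approx -1.1848$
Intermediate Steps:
$N = -12$
$E{\left(F \right)} = 60$ ($E{\left(F \right)} = \left(-5\right) \left(-12\right) = 60$)
$\frac{-62 + 79 P}{\left(E{\left(-3 \right)} + 49\right) 35} - \frac{38923}{-39513} = \frac{-62 + 79 \left(-104\right)}{\left(60 + 49\right) 35} - \frac{38923}{-39513} = \frac{-62 - 8216}{109 \cdot 35} - - \frac{38923}{39513} = - \frac{8278}{3815} + \frac{38923}{39513} = - \frac{178597369}{150742095}$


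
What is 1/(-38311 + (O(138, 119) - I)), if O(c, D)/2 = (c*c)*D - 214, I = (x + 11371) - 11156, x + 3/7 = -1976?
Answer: 7/31468461 ≈ 2.2244e-7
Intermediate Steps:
x = -13835/7 (x = -3/7 - 1976 = -13835/7 ≈ -1976.4)
I = -12330/7 (I = (-13835/7 + 11371) - 11156 = 65762/7 - 11156 = -12330/7 ≈ -1761.4)
O(c, D) = -428 + 2*D*c**2 (O(c, D) = 2*((c*c)*D - 214) = 2*(c**2*D - 214) = 2*(D*c**2 - 214) = 2*(-214 + D*c**2) = -428 + 2*D*c**2)
1/(-38311 + (O(138, 119) - I)) = 1/(-38311 + ((-428 + 2*119*138**2) - 1*(-12330/7))) = 1/(-38311 + ((-428 + 2*119*19044) + 12330/7)) = 1/(-38311 + ((-428 + 4532472) + 12330/7)) = 1/(-38311 + (4532044 + 12330/7)) = 1/(-38311 + 31736638/7) = 1/(31468461/7) = 7/31468461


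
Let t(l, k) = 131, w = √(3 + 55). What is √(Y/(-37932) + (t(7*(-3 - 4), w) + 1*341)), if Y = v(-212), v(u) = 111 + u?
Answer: 23*√320952135/18966 ≈ 21.726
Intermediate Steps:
w = √58 ≈ 7.6158
Y = -101 (Y = 111 - 212 = -101)
√(Y/(-37932) + (t(7*(-3 - 4), w) + 1*341)) = √(-101/(-37932) + (131 + 1*341)) = √(-101*(-1/37932) + (131 + 341)) = √(101/37932 + 472) = √(17904005/37932) = 23*√320952135/18966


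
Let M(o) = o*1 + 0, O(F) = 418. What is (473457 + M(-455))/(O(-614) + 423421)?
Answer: 473002/423839 ≈ 1.1160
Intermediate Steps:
M(o) = o (M(o) = o + 0 = o)
(473457 + M(-455))/(O(-614) + 423421) = (473457 - 455)/(418 + 423421) = 473002/423839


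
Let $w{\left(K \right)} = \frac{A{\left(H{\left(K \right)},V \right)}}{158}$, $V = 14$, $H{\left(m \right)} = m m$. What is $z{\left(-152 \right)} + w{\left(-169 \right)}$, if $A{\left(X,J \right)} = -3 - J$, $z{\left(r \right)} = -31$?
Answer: $- \frac{4915}{158} \approx -31.108$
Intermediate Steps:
$H{\left(m \right)} = m^{2}$
$w{\left(K \right)} = - \frac{17}{158}$ ($w{\left(K \right)} = \frac{-3 - 14}{158} = \left(-3 - 14\right) \frac{1}{158} = \left(-17\right) \frac{1}{158} = - \frac{17}{158}$)
$z{\left(-152 \right)} + w{\left(-169 \right)} = -31 - \frac{17}{158} = - \frac{4915}{158}$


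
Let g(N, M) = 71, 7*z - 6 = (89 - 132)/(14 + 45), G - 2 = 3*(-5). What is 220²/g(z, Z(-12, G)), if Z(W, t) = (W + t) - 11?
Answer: 48400/71 ≈ 681.69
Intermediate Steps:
G = -13 (G = 2 + 3*(-5) = 2 - 15 = -13)
Z(W, t) = -11 + W + t
z = 311/413 (z = 6/7 + ((89 - 132)/(14 + 45))/7 = 6/7 + (-43/59)/7 = 6/7 + (-43*1/59)/7 = 6/7 + (⅐)*(-43/59) = 6/7 - 43/413 = 311/413 ≈ 0.75303)
220²/g(z, Z(-12, G)) = 220²/71 = 48400*(1/71) = 48400/71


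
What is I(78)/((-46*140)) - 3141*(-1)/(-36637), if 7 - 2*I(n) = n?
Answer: -37854853/471884560 ≈ -0.080221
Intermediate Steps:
I(n) = 7/2 - n/2
I(78)/((-46*140)) - 3141*(-1)/(-36637) = (7/2 - ½*78)/((-46*140)) - 3141*(-1)/(-36637) = (7/2 - 39)/(-6440) + 3141*(-1/36637) = -71/2*(-1/6440) - 3141/36637 = 71/12880 - 3141/36637 = -37854853/471884560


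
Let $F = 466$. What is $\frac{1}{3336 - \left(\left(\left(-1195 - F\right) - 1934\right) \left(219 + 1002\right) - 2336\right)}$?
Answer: $\frac{1}{4395167} \approx 2.2752 \cdot 10^{-7}$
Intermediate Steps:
$\frac{1}{3336 - \left(\left(\left(-1195 - F\right) - 1934\right) \left(219 + 1002\right) - 2336\right)} = \frac{1}{3336 - \left(\left(\left(-1195 - 466\right) - 1934\right) \left(219 + 1002\right) - 2336\right)} = \frac{1}{3336 - \left(\left(\left(-1195 - 466\right) - 1934\right) 1221 - 2336\right)} = \frac{1}{3336 - \left(\left(-1661 - 1934\right) 1221 - 2336\right)} = \frac{1}{3336 - \left(\left(-3595\right) 1221 - 2336\right)} = \frac{1}{3336 - \left(-4389495 - 2336\right)} = \frac{1}{3336 - -4391831} = \frac{1}{3336 + 4391831} = \frac{1}{4395167}$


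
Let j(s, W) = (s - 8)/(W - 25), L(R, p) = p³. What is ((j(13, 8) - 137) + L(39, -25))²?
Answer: 71802025681/289 ≈ 2.4845e+8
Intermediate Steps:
j(s, W) = (-8 + s)/(-25 + W)
((j(13, 8) - 137) + L(39, -25))² = (((-8 + 13)/(-25 + 8) - 137) + (-25)³)² = ((5/(-17) - 137) - 15625)² = ((-1/17*5 - 137) - 15625)² = ((-5/17 - 137) - 15625)² = (-2334/17 - 15625)² = (-267959/17)² = 71802025681/289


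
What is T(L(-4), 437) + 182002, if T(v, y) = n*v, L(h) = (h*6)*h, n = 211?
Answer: 202258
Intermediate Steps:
L(h) = 6*h² (L(h) = (6*h)*h = 6*h²)
T(v, y) = 211*v
T(L(-4), 437) + 182002 = 211*(6*(-4)²) + 182002 = 211*(6*16) + 182002 = 211*96 + 182002 = 20256 + 182002 = 202258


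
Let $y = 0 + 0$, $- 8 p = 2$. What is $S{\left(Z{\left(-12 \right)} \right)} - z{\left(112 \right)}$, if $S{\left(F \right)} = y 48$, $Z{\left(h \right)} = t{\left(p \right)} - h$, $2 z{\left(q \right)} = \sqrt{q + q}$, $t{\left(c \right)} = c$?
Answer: $- 2 \sqrt{14} \approx -7.4833$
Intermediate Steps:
$p = - \frac{1}{4}$ ($p = \left(- \frac{1}{8}\right) 2 = - \frac{1}{4} \approx -0.25$)
$y = 0$
$z{\left(q \right)} = \frac{\sqrt{2} \sqrt{q}}{2}$ ($z{\left(q \right)} = \frac{\sqrt{q + q}}{2} = \frac{\sqrt{2 q}}{2} = \frac{\sqrt{2} \sqrt{q}}{2}$)
$Z{\left(h \right)} = - \frac{1}{4} - h$
$S{\left(F \right)} = 0$ ($S{\left(F \right)} = 0 \cdot 48 = 0$)
$S{\left(Z{\left(-12 \right)} \right)} - z{\left(112 \right)} = 0 - \frac{\sqrt{2} \sqrt{112}}{2} = 0 - \frac{\sqrt{2} \cdot 4 \sqrt{7}}{2} = 0 - 2 \sqrt{14} = - 2 \sqrt{14}$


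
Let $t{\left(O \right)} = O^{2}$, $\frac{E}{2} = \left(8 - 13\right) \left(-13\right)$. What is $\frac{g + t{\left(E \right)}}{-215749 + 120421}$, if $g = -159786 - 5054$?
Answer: $\frac{36985}{23832} \approx 1.5519$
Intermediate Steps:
$g = -164840$
$E = 130$ ($E = 2 \left(8 - 13\right) \left(-13\right) = 2 \left(\left(-5\right) \left(-13\right)\right) = 2 \cdot 65 = 130$)
$\frac{g + t{\left(E \right)}}{-215749 + 120421} = \frac{-164840 + 130^{2}}{-215749 + 120421} = \frac{-164840 + 16900}{-95328} = \left(-147940\right) \left(- \frac{1}{95328}\right) = \frac{36985}{23832}$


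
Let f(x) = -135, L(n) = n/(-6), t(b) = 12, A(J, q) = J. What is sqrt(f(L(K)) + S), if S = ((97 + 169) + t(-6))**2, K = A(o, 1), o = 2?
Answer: sqrt(77149) ≈ 277.76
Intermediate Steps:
K = 2
L(n) = -n/6 (L(n) = n*(-1/6) = -n/6)
S = 77284 (S = ((97 + 169) + 12)**2 = (266 + 12)**2 = 278**2 = 77284)
sqrt(f(L(K)) + S) = sqrt(-135 + 77284) = sqrt(77149)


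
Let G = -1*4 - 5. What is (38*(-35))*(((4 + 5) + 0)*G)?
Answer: 107730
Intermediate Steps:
G = -9 (G = -4 - 5 = -9)
(38*(-35))*(((4 + 5) + 0)*G) = (38*(-35))*(((4 + 5) + 0)*(-9)) = -1330*(9 + 0)*(-9) = -11970*(-9) = -1330*(-81) = 107730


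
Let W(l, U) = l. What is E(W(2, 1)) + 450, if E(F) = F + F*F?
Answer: 456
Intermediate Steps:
E(F) = F + F**2
E(W(2, 1)) + 450 = 2*(1 + 2) + 450 = 2*3 + 450 = 6 + 450 = 456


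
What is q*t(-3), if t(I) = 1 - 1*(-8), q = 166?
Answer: 1494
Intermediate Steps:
t(I) = 9 (t(I) = 1 + 8 = 9)
q*t(-3) = 166*9 = 1494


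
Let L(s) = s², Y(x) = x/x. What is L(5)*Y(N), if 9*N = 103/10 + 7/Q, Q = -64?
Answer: 25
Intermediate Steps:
N = 1087/960 (N = (103/10 + 7/(-64))/9 = (103*(⅒) + 7*(-1/64))/9 = (103/10 - 7/64)/9 = (⅑)*(3261/320) = 1087/960 ≈ 1.1323)
Y(x) = 1
L(5)*Y(N) = 5²*1 = 25*1 = 25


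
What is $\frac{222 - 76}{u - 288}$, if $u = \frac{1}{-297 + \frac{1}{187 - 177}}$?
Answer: $- \frac{216737}{427541} \approx -0.50694$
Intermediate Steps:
$u = - \frac{10}{2969}$ ($u = \frac{1}{-297 + \frac{1}{10}} = \frac{1}{- \frac{2969}{10}} = - \frac{10}{2969} \approx -0.0033681$)
$\frac{222 - 76}{u - 288} = \frac{222 - 76}{- \frac{10}{2969} - 288} = \frac{146}{- \frac{855082}{2969}} = 146 \left(- \frac{2969}{855082}\right) = - \frac{216737}{427541}$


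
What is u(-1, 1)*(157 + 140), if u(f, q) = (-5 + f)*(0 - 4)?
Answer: 7128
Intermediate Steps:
u(f, q) = 20 - 4*f (u(f, q) = (-5 + f)*(-4) = 20 - 4*f)
u(-1, 1)*(157 + 140) = (20 - 4*(-1))*(157 + 140) = (20 + 4)*297 = 24*297 = 7128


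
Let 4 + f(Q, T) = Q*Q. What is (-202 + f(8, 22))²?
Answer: 20164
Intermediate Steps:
f(Q, T) = -4 + Q² (f(Q, T) = -4 + Q*Q = -4 + Q²)
(-202 + f(8, 22))² = (-202 + (-4 + 8²))² = (-202 + (-4 + 64))² = (-202 + 60)² = (-142)² = 20164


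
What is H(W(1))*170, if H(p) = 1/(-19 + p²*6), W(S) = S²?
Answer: -170/13 ≈ -13.077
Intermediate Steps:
H(p) = 1/(-19 + 6*p²)
H(W(1))*170 = 170/(-19 + 6*(1²)²) = 170/(-19 + 6*1²) = 170/(-19 + 6*1) = 170/(-19 + 6) = 170/(-13) = -1/13*170 = -170/13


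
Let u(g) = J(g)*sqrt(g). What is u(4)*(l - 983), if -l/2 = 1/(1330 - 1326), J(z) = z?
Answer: -7868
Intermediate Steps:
l = -1/2 (l = -2/(1330 - 1326) = -2/4 = -2*1/4 = -1/2 ≈ -0.50000)
u(g) = g**(3/2) (u(g) = g*sqrt(g) = g**(3/2))
u(4)*(l - 983) = 4**(3/2)*(-1/2 - 983) = 8*(-1967/2) = -7868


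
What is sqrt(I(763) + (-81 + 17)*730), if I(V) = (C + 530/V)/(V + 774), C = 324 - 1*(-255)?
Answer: I*sqrt(64253403776295503)/1172731 ≈ 216.15*I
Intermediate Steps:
C = 579 (C = 324 + 255 = 579)
I(V) = (579 + 530/V)/(774 + V) (I(V) = (579 + 530/V)/(V + 774) = (579 + 530/V)/(774 + V))
sqrt(I(763) + (-81 + 17)*730) = sqrt((530 + 579*763)/(763*(774 + 763)) + (-81 + 17)*730) = sqrt((1/763)*(530 + 441777)/1537 - 64*730) = sqrt((1/763)*(1/1537)*442307 - 46720) = sqrt(442307/1172731 - 46720) = sqrt(-54789550013/1172731) = I*sqrt(64253403776295503)/1172731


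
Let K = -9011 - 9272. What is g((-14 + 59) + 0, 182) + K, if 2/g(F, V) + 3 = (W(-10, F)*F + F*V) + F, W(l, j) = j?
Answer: -187528729/10257 ≈ -18283.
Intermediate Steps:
g(F, V) = 2/(-3 + F + F**2 + F*V) (g(F, V) = 2/(-3 + ((F*F + F*V) + F)) = 2/(-3 + ((F**2 + F*V) + F)) = 2/(-3 + (F + F**2 + F*V)) = 2/(-3 + F + F**2 + F*V))
K = -18283
g((-14 + 59) + 0, 182) + K = 2/(-3 + ((-14 + 59) + 0) + ((-14 + 59) + 0)**2 + ((-14 + 59) + 0)*182) - 18283 = 2/(-3 + (45 + 0) + (45 + 0)**2 + (45 + 0)*182) - 18283 = 2/(-3 + 45 + 45**2 + 45*182) - 18283 = 2/(-3 + 45 + 2025 + 8190) - 18283 = 2/10257 - 18283 = -187528729/10257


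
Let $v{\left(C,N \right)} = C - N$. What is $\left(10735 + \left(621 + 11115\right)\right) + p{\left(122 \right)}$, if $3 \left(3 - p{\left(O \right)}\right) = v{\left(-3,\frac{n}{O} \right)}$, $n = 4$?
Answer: $\frac{4112927}{183} \approx 22475.0$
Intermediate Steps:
$p{\left(O \right)} = 4 + \frac{4}{3 O}$ ($p{\left(O \right)} = 3 - \frac{-3 - \frac{4}{O}}{3} = 3 + \left(1 + \frac{4}{3 O}\right) = 4 + \frac{4}{3 O}$)
$\left(10735 + \left(621 + 11115\right)\right) + p{\left(122 \right)} = \left(10735 + \left(621 + 11115\right)\right) + \left(4 + \frac{4}{3 \cdot 122}\right) = \left(10735 + 11736\right) + \left(4 + \frac{4}{3} \cdot \frac{1}{122}\right) = 22471 + \left(4 + \frac{2}{183}\right) = 22471 + \frac{734}{183} = \frac{4112927}{183}$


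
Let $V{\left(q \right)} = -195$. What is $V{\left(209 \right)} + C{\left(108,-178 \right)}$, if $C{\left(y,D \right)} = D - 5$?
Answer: $-378$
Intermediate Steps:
$C{\left(y,D \right)} = -5 + D$
$V{\left(209 \right)} + C{\left(108,-178 \right)} = -195 - 183 = -378$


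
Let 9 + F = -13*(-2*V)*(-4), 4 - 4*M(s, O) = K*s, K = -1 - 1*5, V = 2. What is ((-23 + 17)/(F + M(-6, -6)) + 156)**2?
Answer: 136936804/5625 ≈ 24344.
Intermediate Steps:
K = -6 (K = -1 - 5 = -6)
M(s, O) = 1 + 3*s/2 (M(s, O) = 1 - (-3)*s/2 = 1 + 3*s/2)
F = -217 (F = -9 - 13*(-2*2)*(-4) = -9 - (-52)*(-4) = -9 - 13*16 = -9 - 208 = -217)
((-23 + 17)/(F + M(-6, -6)) + 156)**2 = ((-23 + 17)/(-217 + (1 + (3/2)*(-6))) + 156)**2 = (-6/(-217 + (1 - 9)) + 156)**2 = (-6/(-217 - 8) + 156)**2 = (-6/(-225) + 156)**2 = (-6*(-1/225) + 156)**2 = (2/75 + 156)**2 = (11702/75)**2 = 136936804/5625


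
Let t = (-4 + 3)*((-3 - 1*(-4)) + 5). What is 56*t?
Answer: -336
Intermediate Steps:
t = -6 (t = -((-3 + 4) + 5) = -(1 + 5) = -1*6 = -6)
56*t = 56*(-6) = -336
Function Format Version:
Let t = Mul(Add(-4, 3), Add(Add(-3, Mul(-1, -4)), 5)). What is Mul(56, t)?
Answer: -336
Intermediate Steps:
t = -6 (t = Mul(-1, Add(Add(-3, 4), 5)) = Mul(-1, Add(1, 5)) = Mul(-1, 6) = -6)
Mul(56, t) = Mul(56, -6) = -336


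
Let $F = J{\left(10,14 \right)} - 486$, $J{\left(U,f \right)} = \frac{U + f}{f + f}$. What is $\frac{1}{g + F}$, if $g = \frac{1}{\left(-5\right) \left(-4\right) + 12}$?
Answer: $- \frac{224}{108665} \approx -0.0020614$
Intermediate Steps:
$J{\left(U,f \right)} = \frac{U + f}{2 f}$
$g = \frac{1}{32}$ ($g = \frac{1}{20 + 12} = \frac{1}{32} \approx 0.03125$)
$F = - \frac{3396}{7}$ ($F = \frac{10 + 14}{2 \cdot 14} - 486 = \frac{1}{2} \cdot \frac{1}{14} \cdot 24 - 486 = \frac{6}{7} - 486 = - \frac{3396}{7} \approx -485.14$)
$\frac{1}{g + F} = \frac{1}{\frac{1}{32} - \frac{3396}{7}} = \frac{1}{- \frac{108665}{224}} = - \frac{224}{108665}$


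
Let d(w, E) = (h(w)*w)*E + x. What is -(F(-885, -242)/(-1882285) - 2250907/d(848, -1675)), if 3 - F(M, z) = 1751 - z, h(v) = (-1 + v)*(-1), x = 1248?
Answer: 368543837395/452907905629936 ≈ 0.00081373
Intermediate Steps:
h(v) = 1 - v
F(M, z) = -1748 + z (F(M, z) = 3 - (1751 - z) = 3 + (-1751 + z) = -1748 + z)
d(w, E) = 1248 + E*w*(1 - w) (d(w, E) = ((1 - w)*w)*E + 1248 = (w*(1 - w))*E + 1248 = E*w*(1 - w) + 1248 = 1248 + E*w*(1 - w))
-(F(-885, -242)/(-1882285) - 2250907/d(848, -1675)) = -((-1748 - 242)/(-1882285) - 2250907/(1248 - 1*(-1675)*848*(-1 + 848))) = -(-1990*(-1/1882285) - 2250907/(1248 - 1*(-1675)*848*847)) = -(398/376457 - 2250907/(1248 + 1203078800)) = -(398/376457 - 2250907/1203080048) = -1*(-368543837395/452907905629936) = 368543837395/452907905629936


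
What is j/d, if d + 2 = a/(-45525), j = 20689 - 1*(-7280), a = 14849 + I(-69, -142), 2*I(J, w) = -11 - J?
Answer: -1273288725/105928 ≈ -12020.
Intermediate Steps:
I(J, w) = -11/2 - J/2 (I(J, w) = (-11 - J)/2 = -11/2 - J/2)
a = 14878 (a = 14849 + (-11/2 - 1/2*(-69)) = 14849 + (-11/2 + 69/2) = 14849 + 29 = 14878)
j = 27969 (j = 20689 + 7280 = 27969)
d = -105928/45525 (d = -2 + 14878/(-45525) = -2 + 14878*(-1/45525) = -2 - 14878/45525 = -105928/45525 ≈ -2.3268)
j/d = 27969/(-105928/45525) = 27969*(-45525/105928) = -1273288725/105928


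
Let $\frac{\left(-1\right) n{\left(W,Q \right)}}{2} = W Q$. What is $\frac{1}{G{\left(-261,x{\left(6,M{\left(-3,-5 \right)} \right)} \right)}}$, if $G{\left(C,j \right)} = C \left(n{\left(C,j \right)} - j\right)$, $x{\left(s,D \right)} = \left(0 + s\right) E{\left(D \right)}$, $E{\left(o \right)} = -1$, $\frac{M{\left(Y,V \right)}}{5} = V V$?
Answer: $\frac{1}{815886} \approx 1.2257 \cdot 10^{-6}$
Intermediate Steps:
$M{\left(Y,V \right)} = 5 V^{2}$ ($M{\left(Y,V \right)} = 5 V V = 5 V^{2}$)
$n{\left(W,Q \right)} = - 2 Q W$ ($n{\left(W,Q \right)} = - 2 W Q = - 2 Q W$)
$x{\left(s,D \right)} = - s$ ($x{\left(s,D \right)} = \left(0 + s\right) \left(-1\right) = s \left(-1\right) = - s$)
$G{\left(C,j \right)} = C \left(- j - 2 C j\right)$ ($G{\left(C,j \right)} = C \left(- 2 j C - j\right) = C \left(- 2 C j - j\right) = C \left(- j - 2 C j\right)$)
$\frac{1}{G{\left(-261,x{\left(6,M{\left(-3,-5 \right)} \right)} \right)}} = \frac{1}{\left(-1\right) \left(-261\right) \left(\left(-1\right) 6\right) \left(1 + 2 \left(-261\right)\right)} = \frac{1}{\left(-1\right) \left(-261\right) \left(-6\right) \left(1 - 522\right)} = \frac{1}{\left(-1\right) \left(-261\right) \left(-6\right) \left(-521\right)} = \frac{1}{815886}$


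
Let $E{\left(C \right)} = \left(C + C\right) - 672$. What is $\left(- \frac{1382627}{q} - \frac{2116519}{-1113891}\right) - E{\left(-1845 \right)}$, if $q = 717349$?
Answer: $\frac{205025185778096}{47002858527} \approx 4362.0$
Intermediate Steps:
$E{\left(C \right)} = -672 + 2 C$ ($E{\left(C \right)} = 2 C - 672 = -672 + 2 C$)
$\left(- \frac{1382627}{q} - \frac{2116519}{-1113891}\right) - E{\left(-1845 \right)} = \left(- \frac{1382627}{717349} - \frac{2116519}{-1113891}\right) - \left(-672 + 2 \left(-1845\right)\right) = \left(\left(-1382627\right) \frac{1}{717349} - - \frac{2116519}{1113891}\right) - \left(-672 - 3690\right) = \left(- \frac{81331}{42197} + \frac{2116519}{1113891}\right) - -4362 = - \frac{1283116678}{47002858527} + 4362 = \frac{205025185778096}{47002858527}$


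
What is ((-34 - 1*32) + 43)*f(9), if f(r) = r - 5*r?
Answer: 828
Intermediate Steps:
f(r) = -4*r
((-34 - 1*32) + 43)*f(9) = ((-34 - 1*32) + 43)*(-4*9) = ((-34 - 32) + 43)*(-36) = (-66 + 43)*(-36) = -23*(-36) = 828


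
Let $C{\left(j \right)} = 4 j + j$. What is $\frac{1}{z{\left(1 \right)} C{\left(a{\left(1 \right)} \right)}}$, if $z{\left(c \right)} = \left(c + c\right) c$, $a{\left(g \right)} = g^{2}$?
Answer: $\frac{1}{10} \approx 0.1$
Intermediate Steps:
$z{\left(c \right)} = 2 c^{2}$ ($z{\left(c \right)} = 2 c c = 2 c^{2}$)
$C{\left(j \right)} = 5 j$
$\frac{1}{z{\left(1 \right)} C{\left(a{\left(1 \right)} \right)}} = \frac{1}{2 \cdot 1^{2} \cdot 5 \cdot 1^{2}} = \frac{1}{2 \cdot 1 \cdot 5 \cdot 1} = \frac{1}{2 \cdot 5} = \frac{1}{10}$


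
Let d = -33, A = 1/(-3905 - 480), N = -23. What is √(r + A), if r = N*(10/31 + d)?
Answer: 2*√3471986657135/135935 ≈ 27.415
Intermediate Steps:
A = -1/4385 (A = 1/(-4385) = -1/4385 ≈ -0.00022805)
r = 23299/31 (r = -23*(10/31 - 33) = -23*(-1013/31) = 23299/31 ≈ 751.58)
√(r + A) = √(23299/31 - 1/4385) = √(102166084/135935) = 2*√3471986657135/135935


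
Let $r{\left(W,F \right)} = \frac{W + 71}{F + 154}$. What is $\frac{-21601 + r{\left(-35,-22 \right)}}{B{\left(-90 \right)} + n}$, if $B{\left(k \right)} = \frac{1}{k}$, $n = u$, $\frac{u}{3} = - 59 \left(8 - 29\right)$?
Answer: $- \frac{21384720}{3679819} \approx -5.8113$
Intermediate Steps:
$r{\left(W,F \right)} = \frac{71 + W}{154 + F}$
$u = 3717$ ($u = 3 \left(- 59 \left(8 - 29\right)\right) = 3 \left(\left(-59\right) \left(-21\right)\right) = 3 \cdot 1239 = 3717$)
$n = 3717$
$\frac{-21601 + r{\left(-35,-22 \right)}}{B{\left(-90 \right)} + n} = \frac{-21601 + \frac{71 - 35}{154 - 22}}{\frac{1}{-90} + 3717} = \frac{-21601 + \frac{1}{132} \cdot 36}{- \frac{1}{90} + 3717} = \frac{-21601 + \frac{1}{132} \cdot 36}{\frac{334529}{90}} = \left(-21601 + \frac{3}{11}\right) \frac{90}{334529} = \left(- \frac{237608}{11}\right) \frac{90}{334529} = - \frac{21384720}{3679819}$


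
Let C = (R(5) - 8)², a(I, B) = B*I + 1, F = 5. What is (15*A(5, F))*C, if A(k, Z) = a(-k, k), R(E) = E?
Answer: -3240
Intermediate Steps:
a(I, B) = 1 + B*I
A(k, Z) = 1 - k² (A(k, Z) = 1 + k*(-k) = 1 - k²)
C = 9 (C = (5 - 8)² = (-3)² = 9)
(15*A(5, F))*C = (15*(1 - 1*5²))*9 = (15*(1 - 1*25))*9 = (15*(1 - 25))*9 = (15*(-24))*9 = -360*9 = -3240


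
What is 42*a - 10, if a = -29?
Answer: -1228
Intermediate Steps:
42*a - 10 = 42*(-29) - 10 = -1218 - 10 = -1228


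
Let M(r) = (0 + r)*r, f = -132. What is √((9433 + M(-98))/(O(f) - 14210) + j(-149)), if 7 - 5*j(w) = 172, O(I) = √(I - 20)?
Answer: √2*√((487967 - 66*I*√38)/(-7105 + I*√38))/2 ≈ 9.9175e-5 - 5.86*I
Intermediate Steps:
O(I) = √(-20 + I)
M(r) = r² (M(r) = r*r = r²)
j(w) = -33 (j(w) = 7/5 - ⅕*172 = 7/5 - 172/5 = -33)
√((9433 + M(-98))/(O(f) - 14210) + j(-149)) = √((9433 + (-98)²)/(√(-20 - 132) - 14210) - 33) = √((9433 + 9604)/(√(-152) - 14210) - 33) = √(19037/(2*I*√38 - 14210) - 33) = √(19037/(-14210 + 2*I*√38) - 33) = √(-33 + 19037/(-14210 + 2*I*√38))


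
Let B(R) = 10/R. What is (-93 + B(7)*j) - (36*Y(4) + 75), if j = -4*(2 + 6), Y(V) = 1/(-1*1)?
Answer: -1244/7 ≈ -177.71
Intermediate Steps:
Y(V) = -1 (Y(V) = 1/(-1) = -1)
j = -32 (j = -4*8 = -32)
(-93 + B(7)*j) - (36*Y(4) + 75) = (-93 + (10/7)*(-32)) - (36*(-1) + 75) = (-93 + (10*(⅐))*(-32)) - (-36 + 75) = (-93 + (10/7)*(-32)) - 1*39 = (-93 - 320/7) - 39 = -971/7 - 39 = -1244/7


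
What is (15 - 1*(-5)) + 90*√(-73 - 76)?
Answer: 20 + 90*I*√149 ≈ 20.0 + 1098.6*I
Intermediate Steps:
(15 - 1*(-5)) + 90*√(-73 - 76) = (15 + 5) + 90*√(-149) = 20 + 90*(I*√149) = 20 + 90*I*√149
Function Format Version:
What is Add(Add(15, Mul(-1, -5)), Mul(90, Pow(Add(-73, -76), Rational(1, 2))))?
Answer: Add(20, Mul(90, I, Pow(149, Rational(1, 2)))) ≈ Add(20.000, Mul(1098.6, I))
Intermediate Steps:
Add(Add(15, Mul(-1, -5)), Mul(90, Pow(Add(-73, -76), Rational(1, 2)))) = Add(Add(15, 5), Mul(90, Pow(-149, Rational(1, 2)))) = Add(20, Mul(90, Mul(I, Pow(149, Rational(1, 2))))) = Add(20, Mul(90, I, Pow(149, Rational(1, 2))))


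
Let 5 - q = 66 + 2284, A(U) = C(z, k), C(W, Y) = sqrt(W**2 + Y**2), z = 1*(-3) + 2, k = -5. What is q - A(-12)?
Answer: -2345 - sqrt(26) ≈ -2350.1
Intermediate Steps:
z = -1 (z = -3 + 2 = -1)
A(U) = sqrt(26) (A(U) = sqrt((-1)**2 + (-5)**2) = sqrt(1 + 25) = sqrt(26))
q = -2345 (q = 5 - (66 + 2284) = 5 - 1*2350 = 5 - 2350 = -2345)
q - A(-12) = -2345 - sqrt(26)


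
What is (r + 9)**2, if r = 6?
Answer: 225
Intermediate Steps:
(r + 9)**2 = (6 + 9)**2 = 15**2 = 225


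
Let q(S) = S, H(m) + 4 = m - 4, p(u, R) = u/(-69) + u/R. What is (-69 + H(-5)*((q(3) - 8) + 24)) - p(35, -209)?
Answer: -4547306/14421 ≈ -315.33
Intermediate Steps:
p(u, R) = -u/69 + u/R (p(u, R) = u*(-1/69) + u/R = -u/69 + u/R)
H(m) = -8 + m (H(m) = -4 + (m - 4) = -4 + (-4 + m) = -8 + m)
(-69 + H(-5)*((q(3) - 8) + 24)) - p(35, -209) = (-69 + (-8 - 5)*((3 - 8) + 24)) - (-1/69*35 + 35/(-209)) = (-69 - 13*(-5 + 24)) - (-35/69 + 35*(-1/209)) = (-69 - 13*19) - (-35/69 - 35/209) = (-69 - 247) - 1*(-9730/14421) = -316 + 9730/14421 = -4547306/14421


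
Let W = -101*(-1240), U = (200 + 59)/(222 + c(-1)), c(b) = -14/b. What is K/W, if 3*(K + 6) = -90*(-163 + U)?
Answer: 572427/14778320 ≈ 0.038734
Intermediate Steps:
U = 259/236 (U = (200 + 59)/(222 - 14/(-1)) = 259/(222 - 14*(-1)) = 259/(222 + 14) = 259/236 ≈ 1.0975)
K = 572427/118 (K = -6 + (-90*(-163 + 259/236))/3 = -6 + (-90*(-38209/236))/3 = -6 + (⅓)*(1719405/118) = -6 + 573135/118 = 572427/118 ≈ 4851.1)
W = 125240
K/W = (572427/118)/125240 = (572427/118)*(1/125240) = 572427/14778320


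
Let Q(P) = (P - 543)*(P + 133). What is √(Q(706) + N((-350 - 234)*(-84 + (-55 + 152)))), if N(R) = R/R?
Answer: √136758 ≈ 369.81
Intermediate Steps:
N(R) = 1
Q(P) = (-543 + P)*(133 + P)
√(Q(706) + N((-350 - 234)*(-84 + (-55 + 152)))) = √((-72219 + 706² - 410*706) + 1) = √((-72219 + 498436 - 289460) + 1) = √(136757 + 1) = √136758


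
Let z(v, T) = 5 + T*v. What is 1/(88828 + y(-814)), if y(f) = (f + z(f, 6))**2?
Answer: 1/32499077 ≈ 3.0770e-8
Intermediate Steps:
y(f) = (5 + 7*f)**2 (y(f) = (f + (5 + 6*f))**2 = (5 + 7*f)**2)
1/(88828 + y(-814)) = 1/(88828 + (5 + 7*(-814))**2) = 1/(88828 + (5 - 5698)**2) = 1/(88828 + (-5693)**2) = 1/(88828 + 32410249) = 1/32499077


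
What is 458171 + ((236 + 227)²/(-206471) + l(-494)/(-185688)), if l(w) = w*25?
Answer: 8782933206567593/19169593524 ≈ 4.5817e+5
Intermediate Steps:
l(w) = 25*w
458171 + ((236 + 227)²/(-206471) + l(-494)/(-185688)) = 458171 + ((236 + 227)²/(-206471) + (25*(-494))/(-185688)) = 458171 + (463²*(-1/206471) - 12350*(-1/185688)) = 458171 + (214369*(-1/206471) + 6175/92844) = 458171 + (-214369/206471 + 6175/92844) = 458171 - 18627917011/19169593524 = 8782933206567593/19169593524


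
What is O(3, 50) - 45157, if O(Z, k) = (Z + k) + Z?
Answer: -45101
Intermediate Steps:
O(Z, k) = k + 2*Z
O(3, 50) - 45157 = (50 + 2*3) - 45157 = (50 + 6) - 45157 = 56 - 45157 = -45101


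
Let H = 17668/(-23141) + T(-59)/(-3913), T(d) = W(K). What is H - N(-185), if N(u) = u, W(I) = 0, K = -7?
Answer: 4263417/23141 ≈ 184.24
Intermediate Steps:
T(d) = 0
H = -17668/23141 (H = 17668/(-23141) + 0/(-3913) = 17668*(-1/23141) + 0*(-1/3913) = -17668/23141 + 0 = -17668/23141 ≈ -0.76349)
H - N(-185) = -17668/23141 - 1*(-185) = -17668/23141 + 185 = 4263417/23141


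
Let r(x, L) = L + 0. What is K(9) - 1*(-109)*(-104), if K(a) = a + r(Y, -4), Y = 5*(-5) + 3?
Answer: -11331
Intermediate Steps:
Y = -22 (Y = -25 + 3 = -22)
r(x, L) = L
K(a) = -4 + a (K(a) = a - 4 = -4 + a)
K(9) - 1*(-109)*(-104) = (-4 + 9) - 1*(-109)*(-104) = 5 + 109*(-104) = 5 - 11336 = -11331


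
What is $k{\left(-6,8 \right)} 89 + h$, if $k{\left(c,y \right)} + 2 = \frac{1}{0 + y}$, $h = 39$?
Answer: $- \frac{1023}{8} \approx -127.88$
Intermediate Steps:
$k{\left(c,y \right)} = -2 + \frac{1}{y}$ ($k{\left(c,y \right)} = -2 + \frac{1}{0 + y} = -2 + \frac{1}{y}$)
$k{\left(-6,8 \right)} 89 + h = \left(-2 + \frac{1}{8}\right) 89 + 39 = \left(- \frac{15}{8}\right) 89 + 39 = - \frac{1335}{8} + 39 = - \frac{1023}{8}$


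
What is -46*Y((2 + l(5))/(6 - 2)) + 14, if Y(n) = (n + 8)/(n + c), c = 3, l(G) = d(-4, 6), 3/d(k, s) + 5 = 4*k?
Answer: -9544/97 ≈ -98.392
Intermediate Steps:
d(k, s) = 3/(-5 + 4*k)
l(G) = -⅐ (l(G) = 3/(-5 + 4*(-4)) = 3/(-5 - 16) = 3/(-21) = 3*(-1/21) = -⅐)
Y(n) = (8 + n)/(3 + n) (Y(n) = (n + 8)/(n + 3) = (8 + n)/(3 + n))
-46*Y((2 + l(5))/(6 - 2)) + 14 = -46*(8 + (2 - ⅐)/(6 - 2))/(3 + (2 - ⅐)/(6 - 2)) + 14 = -46*(8 + (13/7)/4)/(3 + (13/7)/4) + 14 = -46*(8 + (13/7)*(¼))/(3 + (13/7)*(¼)) + 14 = -46*(8 + 13/28)/(3 + 13/28) + 14 = -46*237/(97/28*28) + 14 = -1288*237/(97*28) + 14 = -46*237/97 + 14 = -10902/97 + 14 = -9544/97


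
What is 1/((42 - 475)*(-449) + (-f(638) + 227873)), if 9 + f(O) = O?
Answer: 1/421661 ≈ 2.3716e-6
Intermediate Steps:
f(O) = -9 + O
1/((42 - 475)*(-449) + (-f(638) + 227873)) = 1/((42 - 475)*(-449) + (-(-9 + 638) + 227873)) = 1/(-433*(-449) + (-1*629 + 227873)) = 1/(194417 + (-629 + 227873)) = 1/(194417 + 227244) = 1/421661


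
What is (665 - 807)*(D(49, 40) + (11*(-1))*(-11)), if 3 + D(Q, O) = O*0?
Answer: -16756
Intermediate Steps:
D(Q, O) = -3 (D(Q, O) = -3 + O*0 = -3 + 0 = -3)
(665 - 807)*(D(49, 40) + (11*(-1))*(-11)) = (665 - 807)*(-3 + (11*(-1))*(-11)) = -142*(-3 - 11*(-11)) = -142*(-3 + 121) = -142*118 = -16756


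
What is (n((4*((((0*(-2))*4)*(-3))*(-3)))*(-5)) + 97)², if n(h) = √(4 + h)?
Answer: 9801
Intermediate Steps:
(n((4*((((0*(-2))*4)*(-3))*(-3)))*(-5)) + 97)² = (√(4 + (4*((((0*(-2))*4)*(-3))*(-3)))*(-5)) + 97)² = (√(4 + (4*(((0*4)*(-3))*(-3)))*(-5)) + 97)² = (√(4 + (4*((0*(-3))*(-3)))*(-5)) + 97)² = (√(4 + (4*(0*(-3)))*(-5)) + 97)² = (√(4 + (4*0)*(-5)) + 97)² = (√(4 + 0*(-5)) + 97)² = (√(4 + 0) + 97)² = (√4 + 97)² = (2 + 97)² = 99² = 9801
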